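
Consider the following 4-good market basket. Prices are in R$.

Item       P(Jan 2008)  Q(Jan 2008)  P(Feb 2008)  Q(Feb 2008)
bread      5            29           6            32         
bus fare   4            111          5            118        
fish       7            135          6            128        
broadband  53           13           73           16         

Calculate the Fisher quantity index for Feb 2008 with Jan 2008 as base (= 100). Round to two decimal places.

108.06

Laspeyres component (base-period weights):
ΣP(Jan 2008)Q(Feb 2008) = 5×32 + 4×118 + 7×128 + 53×16 = 160 + 472 + 896 + 848 = 2376
ΣP(Jan 2008)Q(Jan 2008) = 5×29 + 4×111 + 7×135 + 53×13 = 145 + 444 + 945 + 689 = 2223
L = 2376 / 2223 × 100 = 106.8826
Paasche component (current-period weights):
ΣP(Feb 2008)Q(Feb 2008) = 6×32 + 5×118 + 6×128 + 73×16 = 192 + 590 + 768 + 1168 = 2718
ΣP(Feb 2008)Q(Jan 2008) = 6×29 + 5×111 + 6×135 + 73×13 = 174 + 555 + 810 + 949 = 2488
P = 2718 / 2488 × 100 = 109.2444
Fisher = √(L × P) = √(106.8826 × 109.2444) = 108.0570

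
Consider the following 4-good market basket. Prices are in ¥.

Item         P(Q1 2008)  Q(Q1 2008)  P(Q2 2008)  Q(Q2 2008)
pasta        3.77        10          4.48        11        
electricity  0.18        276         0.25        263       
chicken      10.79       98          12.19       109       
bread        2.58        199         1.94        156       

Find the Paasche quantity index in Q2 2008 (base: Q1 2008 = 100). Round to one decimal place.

Paasche quantity index uses current-period prices as weights.
ΣP(Q2 2008)·Q(Q2 2008) = 4.48×11 + 0.25×263 + 12.19×109 + 1.94×156 = 49.28 + 65.75 + 1328.71 + 302.64 = 1746.38
ΣP(Q2 2008)·Q(Q1 2008) = 4.48×10 + 0.25×276 + 12.19×98 + 1.94×199 = 44.8 + 69 + 1194.62 + 386.06 = 1694.48
Index = 1746.38 / 1694.48 × 100 = 103.0629

103.1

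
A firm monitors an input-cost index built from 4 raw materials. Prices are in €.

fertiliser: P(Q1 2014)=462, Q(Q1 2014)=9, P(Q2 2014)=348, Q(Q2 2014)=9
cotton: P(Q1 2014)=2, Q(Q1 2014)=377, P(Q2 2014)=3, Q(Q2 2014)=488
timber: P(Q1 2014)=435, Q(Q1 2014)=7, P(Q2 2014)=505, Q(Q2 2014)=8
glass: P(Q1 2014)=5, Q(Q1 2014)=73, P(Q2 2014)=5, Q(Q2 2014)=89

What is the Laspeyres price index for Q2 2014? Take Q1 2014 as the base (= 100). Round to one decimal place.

98.1

Laspeyres price index uses base-period quantities as weights.
ΣP(Q2 2014)·Q(Q1 2014) = 348×9 + 3×377 + 505×7 + 5×73 = 3132 + 1131 + 3535 + 365 = 8163
ΣP(Q1 2014)·Q(Q1 2014) = 462×9 + 2×377 + 435×7 + 5×73 = 4158 + 754 + 3045 + 365 = 8322
Index = 8163 / 8322 × 100 = 98.0894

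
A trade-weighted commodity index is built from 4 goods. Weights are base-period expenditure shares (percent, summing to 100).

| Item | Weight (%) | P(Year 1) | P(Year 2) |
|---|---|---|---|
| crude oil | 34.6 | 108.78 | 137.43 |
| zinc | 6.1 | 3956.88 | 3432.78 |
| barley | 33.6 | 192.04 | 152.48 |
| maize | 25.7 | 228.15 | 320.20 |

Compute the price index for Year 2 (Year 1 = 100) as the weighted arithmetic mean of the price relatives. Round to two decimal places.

111.75

crude oil: 34.6 × (137.43/108.78) = 34.6 × 1.263376 = 43.7128
zinc: 6.1 × (3432.78/3956.88) = 6.1 × 0.867547 = 5.2920
barley: 33.6 × (152.48/192.04) = 33.6 × 0.794001 = 26.6784
maize: 25.7 × (320.20/228.15) = 25.7 × 1.403463 = 36.0690
Index = Σ wᵢ·(p₁ᵢ/p₀ᵢ) = 43.7128 + 5.2920 + 26.6784 + 36.0690 = 111.7523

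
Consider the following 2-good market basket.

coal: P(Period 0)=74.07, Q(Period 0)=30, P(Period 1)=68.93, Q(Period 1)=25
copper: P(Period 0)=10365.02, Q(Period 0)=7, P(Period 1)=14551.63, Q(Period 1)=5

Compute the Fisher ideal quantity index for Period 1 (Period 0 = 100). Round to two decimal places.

71.72

Laspeyres component (base-period weights):
ΣP(Period 0)Q(Period 1) = 74.07×25 + 10365.02×5 = 1851.75 + 51825.1 = 53676.85
ΣP(Period 0)Q(Period 0) = 74.07×30 + 10365.02×7 = 2222.1 + 72555.14 = 74777.24
L = 53676.85 / 74777.24 × 100 = 71.7823
Paasche component (current-period weights):
ΣP(Period 1)Q(Period 1) = 68.93×25 + 14551.63×5 = 1723.25 + 72758.15 = 74481.4
ΣP(Period 1)Q(Period 0) = 68.93×30 + 14551.63×7 = 2067.9 + 101861.41 = 103929.31
P = 74481.4 / 103929.31 × 100 = 71.6654
Fisher = √(L × P) = √(71.7823 × 71.6654) = 71.7239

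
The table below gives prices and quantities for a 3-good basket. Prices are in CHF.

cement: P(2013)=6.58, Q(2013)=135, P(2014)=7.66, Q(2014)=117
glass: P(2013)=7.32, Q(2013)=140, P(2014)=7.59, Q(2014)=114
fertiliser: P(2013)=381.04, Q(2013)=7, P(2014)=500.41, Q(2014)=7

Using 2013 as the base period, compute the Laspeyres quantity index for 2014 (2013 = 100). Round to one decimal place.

Laspeyres quantity index uses base-period prices as weights.
ΣP(2013)·Q(2014) = 6.58×117 + 7.32×114 + 381.04×7 = 769.86 + 834.48 + 2667.28 = 4271.62
ΣP(2013)·Q(2013) = 6.58×135 + 7.32×140 + 381.04×7 = 888.3 + 1024.8 + 2667.28 = 4580.38
Index = 4271.62 / 4580.38 × 100 = 93.2591

93.3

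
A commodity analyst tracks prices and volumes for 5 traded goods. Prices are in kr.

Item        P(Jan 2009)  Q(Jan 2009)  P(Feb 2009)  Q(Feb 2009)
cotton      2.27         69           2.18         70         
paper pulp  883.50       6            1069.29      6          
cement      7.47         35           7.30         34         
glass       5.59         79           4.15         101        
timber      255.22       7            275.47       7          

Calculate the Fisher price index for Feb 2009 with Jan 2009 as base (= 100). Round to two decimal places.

Laspeyres component (base-period weights):
ΣP(Feb 2009)Q(Jan 2009) = 2.18×69 + 1069.29×6 + 7.30×35 + 4.15×79 + 275.47×7 = 150.42 + 6415.74 + 255.5 + 327.85 + 1928.29 = 9077.8
ΣP(Jan 2009)Q(Jan 2009) = 2.27×69 + 883.50×6 + 7.47×35 + 5.59×79 + 255.22×7 = 156.63 + 5301 + 261.45 + 441.61 + 1786.54 = 7947.23
L = 9077.8 / 7947.23 × 100 = 114.2260
Paasche component (current-period weights):
ΣP(Feb 2009)Q(Feb 2009) = 2.18×70 + 1069.29×6 + 7.30×34 + 4.15×101 + 275.47×7 = 152.6 + 6415.74 + 248.2 + 419.15 + 1928.29 = 9163.98
ΣP(Jan 2009)Q(Feb 2009) = 2.27×70 + 883.50×6 + 7.47×34 + 5.59×101 + 255.22×7 = 158.9 + 5301 + 253.98 + 564.59 + 1786.54 = 8065.01
P = 9163.98 / 8065.01 × 100 = 113.6264
Fisher = √(L × P) = √(114.2260 × 113.6264) = 113.9258

113.93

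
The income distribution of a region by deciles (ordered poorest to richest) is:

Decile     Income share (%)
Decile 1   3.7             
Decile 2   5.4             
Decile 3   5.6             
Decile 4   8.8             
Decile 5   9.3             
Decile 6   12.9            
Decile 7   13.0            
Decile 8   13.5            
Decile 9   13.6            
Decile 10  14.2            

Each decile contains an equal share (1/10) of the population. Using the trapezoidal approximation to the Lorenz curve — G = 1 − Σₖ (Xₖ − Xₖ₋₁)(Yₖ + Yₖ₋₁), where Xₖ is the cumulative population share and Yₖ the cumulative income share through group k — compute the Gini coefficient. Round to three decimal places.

Cumulative income shares Yₖ: 0.0370, 0.0910, 0.1470, 0.2350, 0.3280, 0.4570, 0.5870, 0.7220, 0.8580, 1.0000
Σ (Xₖ−Xₖ₋₁)(Yₖ+Yₖ₋₁) = (1/10)(0.0370+0.0000) + (1/10)(0.0910+0.0370) + (1/10)(0.1470+0.0910) + (1/10)(0.2350+0.1470) + (1/10)(0.3280+0.2350) + (1/10)(0.4570+0.3280) + (1/10)(0.5870+0.4570) + (1/10)(0.7220+0.5870) + (1/10)(0.8580+0.7220) + (1/10)(1.0000+0.8580)
  = 0.0037 + 0.0128 + 0.0238 + 0.0382 + 0.0563 + 0.0785 + 0.1044 + 0.1309 + 0.1580 + 0.1858 = 0.7924
G = 1 − 0.7924 = 0.2076

0.208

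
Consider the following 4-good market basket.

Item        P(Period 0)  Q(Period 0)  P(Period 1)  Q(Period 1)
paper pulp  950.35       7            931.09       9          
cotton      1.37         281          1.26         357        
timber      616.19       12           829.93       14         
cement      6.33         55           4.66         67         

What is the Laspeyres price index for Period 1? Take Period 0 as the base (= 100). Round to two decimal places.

115.61

Laspeyres price index uses base-period quantities as weights.
ΣP(Period 1)·Q(Period 0) = 931.09×7 + 1.26×281 + 829.93×12 + 4.66×55 = 6517.63 + 354.06 + 9959.16 + 256.3 = 17087.15
ΣP(Period 0)·Q(Period 0) = 950.35×7 + 1.37×281 + 616.19×12 + 6.33×55 = 6652.45 + 384.97 + 7394.28 + 348.15 = 14779.85
Index = 17087.15 / 14779.85 × 100 = 115.6111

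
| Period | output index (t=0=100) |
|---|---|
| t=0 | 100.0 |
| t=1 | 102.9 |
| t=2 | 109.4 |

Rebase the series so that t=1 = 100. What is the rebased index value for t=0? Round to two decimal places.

97.18

Rebased(t=0) = 100.0 / 102.9 × 100 = 97.1817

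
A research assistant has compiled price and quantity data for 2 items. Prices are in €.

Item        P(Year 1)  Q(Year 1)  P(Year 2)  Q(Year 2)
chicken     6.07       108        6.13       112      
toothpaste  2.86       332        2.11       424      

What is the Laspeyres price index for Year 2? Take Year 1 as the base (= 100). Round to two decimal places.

Laspeyres price index uses base-period quantities as weights.
ΣP(Year 2)·Q(Year 1) = 6.13×108 + 2.11×332 = 662.04 + 700.52 = 1362.56
ΣP(Year 1)·Q(Year 1) = 6.07×108 + 2.86×332 = 655.56 + 949.52 = 1605.08
Index = 1362.56 / 1605.08 × 100 = 84.8905

84.89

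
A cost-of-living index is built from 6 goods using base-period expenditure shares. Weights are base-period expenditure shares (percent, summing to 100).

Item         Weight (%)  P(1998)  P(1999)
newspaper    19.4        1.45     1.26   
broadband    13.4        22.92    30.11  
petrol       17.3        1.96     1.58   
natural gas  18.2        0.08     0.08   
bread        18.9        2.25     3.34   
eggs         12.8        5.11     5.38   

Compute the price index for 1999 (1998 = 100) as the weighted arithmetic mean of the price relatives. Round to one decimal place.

108.1

newspaper: 19.4 × (1.26/1.45) = 19.4 × 0.868966 = 16.8579
broadband: 13.4 × (30.11/22.92) = 13.4 × 1.313700 = 17.6036
petrol: 17.3 × (1.58/1.96) = 17.3 × 0.806122 = 13.9459
natural gas: 18.2 × (0.08/0.08) = 18.2 × 1.000000 = 18.2000
bread: 18.9 × (3.34/2.25) = 18.9 × 1.484444 = 28.0560
eggs: 12.8 × (5.38/5.11) = 12.8 × 1.052838 = 13.4763
Index = Σ wᵢ·(p₁ᵢ/p₀ᵢ) = 16.8579 + 17.6036 + 13.9459 + 18.2000 + 28.0560 + 13.4763 = 108.1397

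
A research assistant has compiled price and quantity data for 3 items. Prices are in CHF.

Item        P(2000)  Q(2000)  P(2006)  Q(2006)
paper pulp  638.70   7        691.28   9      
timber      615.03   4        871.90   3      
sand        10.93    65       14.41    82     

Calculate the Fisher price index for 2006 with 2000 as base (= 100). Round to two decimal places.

119.61

Laspeyres component (base-period weights):
ΣP(2006)Q(2000) = 691.28×7 + 871.90×4 + 14.41×65 = 4838.96 + 3487.6 + 936.65 = 9263.21
ΣP(2000)Q(2000) = 638.70×7 + 615.03×4 + 10.93×65 = 4470.9 + 2460.12 + 710.45 = 7641.47
L = 9263.21 / 7641.47 × 100 = 121.2229
Paasche component (current-period weights):
ΣP(2006)Q(2006) = 691.28×9 + 871.90×3 + 14.41×82 = 6221.52 + 2615.7 + 1181.62 = 10018.84
ΣP(2000)Q(2006) = 638.70×9 + 615.03×3 + 10.93×82 = 5748.3 + 1845.09 + 896.26 = 8489.65
P = 10018.84 / 8489.65 × 100 = 118.0124
Fisher = √(L × P) = √(121.2229 × 118.0124) = 119.6069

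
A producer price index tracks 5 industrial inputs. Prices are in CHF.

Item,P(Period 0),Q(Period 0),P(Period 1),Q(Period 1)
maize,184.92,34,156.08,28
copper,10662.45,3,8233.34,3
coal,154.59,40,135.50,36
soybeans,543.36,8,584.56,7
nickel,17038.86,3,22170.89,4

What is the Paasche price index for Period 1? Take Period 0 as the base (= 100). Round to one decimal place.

110.5

Paasche price index uses current-period quantities as weights.
ΣP(Period 1)·Q(Period 1) = 156.08×28 + 8233.34×3 + 135.50×36 + 584.56×7 + 22170.89×4 = 4370.24 + 24700.02 + 4878 + 4091.92 + 88683.56 = 126723.74
ΣP(Period 0)·Q(Period 1) = 184.92×28 + 10662.45×3 + 154.59×36 + 543.36×7 + 17038.86×4 = 5177.76 + 31987.35 + 5565.24 + 3803.52 + 68155.44 = 114689.31
Index = 126723.74 / 114689.31 × 100 = 110.4931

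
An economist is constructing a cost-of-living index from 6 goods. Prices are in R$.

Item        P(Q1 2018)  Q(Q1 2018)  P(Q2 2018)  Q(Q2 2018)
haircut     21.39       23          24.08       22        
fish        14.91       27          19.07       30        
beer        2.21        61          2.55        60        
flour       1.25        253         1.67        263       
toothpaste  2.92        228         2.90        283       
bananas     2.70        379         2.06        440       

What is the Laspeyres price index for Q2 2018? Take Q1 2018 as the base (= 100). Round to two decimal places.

101.78

Laspeyres price index uses base-period quantities as weights.
ΣP(Q2 2018)·Q(Q1 2018) = 24.08×23 + 19.07×27 + 2.55×61 + 1.67×253 + 2.90×228 + 2.06×379 = 553.84 + 514.89 + 155.55 + 422.51 + 661.2 + 780.74 = 3088.73
ΣP(Q1 2018)·Q(Q1 2018) = 21.39×23 + 14.91×27 + 2.21×61 + 1.25×253 + 2.92×228 + 2.70×379 = 491.97 + 402.57 + 134.81 + 316.25 + 665.76 + 1023.3 = 3034.66
Index = 3088.73 / 3034.66 × 100 = 101.7817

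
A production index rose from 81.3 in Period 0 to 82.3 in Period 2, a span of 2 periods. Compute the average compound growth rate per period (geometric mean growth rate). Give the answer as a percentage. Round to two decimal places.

Growth factor = (82.3/81.3)^(1/2) = (1.012300)^(1/2) = 1.006131
Growth rate = 1.006131 − 1 = 0.006131 = 0.6131%

0.61%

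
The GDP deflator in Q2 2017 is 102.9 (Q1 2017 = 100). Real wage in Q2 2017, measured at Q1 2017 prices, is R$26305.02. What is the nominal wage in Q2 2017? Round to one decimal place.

27067.9

Nominal = Real × (Index/100) = 26305.02 × (102.9/100)
        = 26305.02 × 1.029 = 27067.8656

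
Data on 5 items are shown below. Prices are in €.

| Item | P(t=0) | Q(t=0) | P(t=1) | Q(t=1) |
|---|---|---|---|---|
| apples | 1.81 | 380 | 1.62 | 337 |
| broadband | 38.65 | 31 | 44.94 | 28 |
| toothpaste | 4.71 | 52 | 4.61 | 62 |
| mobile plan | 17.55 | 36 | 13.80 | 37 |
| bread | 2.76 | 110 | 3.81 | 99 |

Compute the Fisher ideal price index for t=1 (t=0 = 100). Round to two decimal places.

102.82

Laspeyres component (base-period weights):
ΣP(t=1)Q(t=0) = 1.62×380 + 44.94×31 + 4.61×52 + 13.80×36 + 3.81×110 = 615.6 + 1393.14 + 239.72 + 496.8 + 419.1 = 3164.36
ΣP(t=0)Q(t=0) = 1.81×380 + 38.65×31 + 4.71×52 + 17.55×36 + 2.76×110 = 687.8 + 1198.15 + 244.92 + 631.8 + 303.6 = 3066.27
L = 3164.36 / 3066.27 × 100 = 103.1990
Paasche component (current-period weights):
ΣP(t=1)Q(t=1) = 1.62×337 + 44.94×28 + 4.61×62 + 13.80×37 + 3.81×99 = 545.94 + 1258.32 + 285.82 + 510.6 + 377.19 = 2977.87
ΣP(t=0)Q(t=1) = 1.81×337 + 38.65×28 + 4.71×62 + 17.55×37 + 2.76×99 = 609.97 + 1082.2 + 292.02 + 649.35 + 273.24 = 2906.78
P = 2977.87 / 2906.78 × 100 = 102.4457
Fisher = √(L × P) = √(103.1990 × 102.4457) = 102.8216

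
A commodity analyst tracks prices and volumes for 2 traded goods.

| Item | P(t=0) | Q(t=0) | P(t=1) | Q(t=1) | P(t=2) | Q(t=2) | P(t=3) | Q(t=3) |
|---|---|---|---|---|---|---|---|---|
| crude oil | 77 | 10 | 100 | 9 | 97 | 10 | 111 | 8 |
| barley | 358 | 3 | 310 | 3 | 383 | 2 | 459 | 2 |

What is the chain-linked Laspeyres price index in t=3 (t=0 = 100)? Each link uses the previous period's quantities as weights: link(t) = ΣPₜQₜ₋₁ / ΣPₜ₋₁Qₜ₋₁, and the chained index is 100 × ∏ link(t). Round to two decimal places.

135.10

Link t=0→t=1:
ΣP(t=1)Q(t=0) = 100×10 + 310×3 = 1000 + 930 = 1930
ΣP(t=0)Q(t=0) = 77×10 + 358×3 = 770 + 1074 = 1844
link = 1930/1844 = 1.046638
Link t=1→t=2:
ΣP(t=2)Q(t=1) = 97×9 + 383×3 = 873 + 1149 = 2022
ΣP(t=1)Q(t=1) = 100×9 + 310×3 = 900 + 930 = 1830
link = 2022/1830 = 1.104918
Link t=2→t=3:
ΣP(t=3)Q(t=2) = 111×10 + 459×2 = 1110 + 918 = 2028
ΣP(t=2)Q(t=2) = 97×10 + 383×2 = 970 + 766 = 1736
link = 2028/1736 = 1.168203
Chained index = 100 × 1.046638 × 1.104918 × 1.168203 = 135.0967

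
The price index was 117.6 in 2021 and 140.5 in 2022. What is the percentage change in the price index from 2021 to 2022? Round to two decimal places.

Change = (140.5 − 117.6) / 117.6 × 100
       = 22.9 / 117.6 × 100 = 19.4728%

19.47%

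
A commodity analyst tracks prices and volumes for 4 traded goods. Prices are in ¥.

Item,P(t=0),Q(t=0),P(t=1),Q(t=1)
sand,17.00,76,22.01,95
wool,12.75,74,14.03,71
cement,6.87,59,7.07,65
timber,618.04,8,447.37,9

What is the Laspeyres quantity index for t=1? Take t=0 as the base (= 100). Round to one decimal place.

Laspeyres quantity index uses base-period prices as weights.
ΣP(t=0)·Q(t=1) = 17.00×95 + 12.75×71 + 6.87×65 + 618.04×9 = 1615 + 905.25 + 446.55 + 5562.36 = 8529.16
ΣP(t=0)·Q(t=0) = 17.00×76 + 12.75×74 + 6.87×59 + 618.04×8 = 1292 + 943.5 + 405.33 + 4944.32 = 7585.15
Index = 8529.16 / 7585.15 × 100 = 112.4455

112.4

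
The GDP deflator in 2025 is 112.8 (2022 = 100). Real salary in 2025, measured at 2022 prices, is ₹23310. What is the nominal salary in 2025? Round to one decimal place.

26293.7

Nominal = Real × (Index/100) = 23310 × (112.8/100)
        = 23310 × 1.128 = 26293.6800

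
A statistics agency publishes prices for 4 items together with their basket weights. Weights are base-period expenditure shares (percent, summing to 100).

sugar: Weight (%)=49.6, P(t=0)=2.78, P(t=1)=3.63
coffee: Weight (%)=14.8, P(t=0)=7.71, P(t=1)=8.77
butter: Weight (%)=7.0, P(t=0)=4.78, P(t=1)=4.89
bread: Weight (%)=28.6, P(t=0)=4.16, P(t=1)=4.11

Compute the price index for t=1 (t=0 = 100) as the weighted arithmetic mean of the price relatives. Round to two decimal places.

117.02

sugar: 49.6 × (3.63/2.78) = 49.6 × 1.305755 = 64.7655
coffee: 14.8 × (8.77/7.71) = 14.8 × 1.137484 = 16.8348
butter: 7.0 × (4.89/4.78) = 7.0 × 1.023013 = 7.1611
bread: 28.6 × (4.11/4.16) = 28.6 × 0.987981 = 28.2563
Index = Σ wᵢ·(p₁ᵢ/p₀ᵢ) = 64.7655 + 16.8348 + 7.1611 + 28.2563 = 117.0176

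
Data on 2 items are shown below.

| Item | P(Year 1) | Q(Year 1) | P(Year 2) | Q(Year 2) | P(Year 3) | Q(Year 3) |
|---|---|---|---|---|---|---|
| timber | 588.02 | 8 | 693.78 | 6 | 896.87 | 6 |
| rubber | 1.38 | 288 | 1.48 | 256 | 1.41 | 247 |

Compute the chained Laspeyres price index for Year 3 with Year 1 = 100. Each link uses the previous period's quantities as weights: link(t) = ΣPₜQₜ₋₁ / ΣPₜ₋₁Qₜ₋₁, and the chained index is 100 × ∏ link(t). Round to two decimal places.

Link Year 1→Year 2:
ΣP(Year 2)Q(Year 1) = 693.78×8 + 1.48×288 = 5550.24 + 426.24 = 5976.48
ΣP(Year 1)Q(Year 1) = 588.02×8 + 1.38×288 = 4704.16 + 397.44 = 5101.6
link = 5976.48/5101.6 = 1.171491
Link Year 2→Year 3:
ΣP(Year 3)Q(Year 2) = 896.87×6 + 1.41×256 = 5381.22 + 360.96 = 5742.18
ΣP(Year 2)Q(Year 2) = 693.78×6 + 1.48×256 = 4162.68 + 378.88 = 4541.56
link = 5742.18/4541.56 = 1.264363
Chained index = 100 × 1.171491 × 1.264363 = 148.1190

148.12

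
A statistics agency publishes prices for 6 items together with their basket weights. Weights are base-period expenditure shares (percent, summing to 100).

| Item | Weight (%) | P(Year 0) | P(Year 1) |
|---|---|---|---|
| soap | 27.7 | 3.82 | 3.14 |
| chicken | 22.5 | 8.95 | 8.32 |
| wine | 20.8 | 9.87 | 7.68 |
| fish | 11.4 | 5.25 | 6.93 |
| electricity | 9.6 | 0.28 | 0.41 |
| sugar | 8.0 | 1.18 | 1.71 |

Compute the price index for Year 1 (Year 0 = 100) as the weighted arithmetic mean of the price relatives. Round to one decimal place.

soap: 27.7 × (3.14/3.82) = 27.7 × 0.821990 = 22.7691
chicken: 22.5 × (8.32/8.95) = 22.5 × 0.929609 = 20.9162
wine: 20.8 × (7.68/9.87) = 20.8 × 0.778116 = 16.1848
fish: 11.4 × (6.93/5.25) = 11.4 × 1.320000 = 15.0480
electricity: 9.6 × (0.41/0.28) = 9.6 × 1.464286 = 14.0571
sugar: 8.0 × (1.71/1.18) = 8.0 × 1.449153 = 11.5932
Index = Σ wᵢ·(p₁ᵢ/p₀ᵢ) = 22.7691 + 20.9162 + 16.1848 + 15.0480 + 14.0571 + 11.5932 = 100.5685

100.6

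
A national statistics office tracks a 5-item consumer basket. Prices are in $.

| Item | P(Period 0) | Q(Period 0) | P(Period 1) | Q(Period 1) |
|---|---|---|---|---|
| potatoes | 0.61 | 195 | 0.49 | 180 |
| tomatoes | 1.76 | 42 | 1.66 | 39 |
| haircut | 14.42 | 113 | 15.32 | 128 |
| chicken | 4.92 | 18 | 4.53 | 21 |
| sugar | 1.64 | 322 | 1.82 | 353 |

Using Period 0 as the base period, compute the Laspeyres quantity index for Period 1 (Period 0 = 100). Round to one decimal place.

Laspeyres quantity index uses base-period prices as weights.
ΣP(Period 0)·Q(Period 1) = 0.61×180 + 1.76×39 + 14.42×128 + 4.92×21 + 1.64×353 = 109.8 + 68.64 + 1845.76 + 103.32 + 578.92 = 2706.44
ΣP(Period 0)·Q(Period 0) = 0.61×195 + 1.76×42 + 14.42×113 + 4.92×18 + 1.64×322 = 118.95 + 73.92 + 1629.46 + 88.56 + 528.08 = 2438.97
Index = 2706.44 / 2438.97 × 100 = 110.9665

111.0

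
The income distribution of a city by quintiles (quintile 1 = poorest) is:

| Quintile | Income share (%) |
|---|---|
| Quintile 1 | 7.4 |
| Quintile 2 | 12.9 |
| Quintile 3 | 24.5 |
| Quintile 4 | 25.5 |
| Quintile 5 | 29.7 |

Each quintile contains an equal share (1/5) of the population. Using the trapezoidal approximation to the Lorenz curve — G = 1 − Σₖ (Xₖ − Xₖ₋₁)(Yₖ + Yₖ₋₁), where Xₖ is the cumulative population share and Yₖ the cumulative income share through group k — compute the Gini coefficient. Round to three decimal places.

Cumulative income shares Yₖ: 0.0740, 0.2030, 0.4480, 0.7030, 1.0000
Σ (Xₖ−Xₖ₋₁)(Yₖ+Yₖ₋₁) = (1/5)(0.0740+0.0000) + (1/5)(0.2030+0.0740) + (1/5)(0.4480+0.2030) + (1/5)(0.7030+0.4480) + (1/5)(1.0000+0.7030)
  = 0.0148 + 0.0554 + 0.1302 + 0.2302 + 0.3406 = 0.7712
G = 1 − 0.7712 = 0.2288

0.229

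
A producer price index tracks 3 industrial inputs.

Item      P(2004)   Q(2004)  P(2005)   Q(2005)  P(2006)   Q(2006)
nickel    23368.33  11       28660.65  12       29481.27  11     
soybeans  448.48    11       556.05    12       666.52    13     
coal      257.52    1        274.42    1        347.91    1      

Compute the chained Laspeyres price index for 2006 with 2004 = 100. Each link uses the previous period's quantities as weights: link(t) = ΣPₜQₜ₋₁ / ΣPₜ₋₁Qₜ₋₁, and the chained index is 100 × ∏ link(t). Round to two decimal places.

126.59

Link 2004→2005:
ΣP(2005)Q(2004) = 28660.65×11 + 556.05×11 + 274.42×1 = 315267.15 + 6116.55 + 274.42 = 321658.12
ΣP(2004)Q(2004) = 23368.33×11 + 448.48×11 + 257.52×1 = 257051.63 + 4933.28 + 257.52 = 262242.43
link = 321658.12/262242.43 = 1.226568
Link 2005→2006:
ΣP(2006)Q(2005) = 29481.27×12 + 666.52×12 + 347.91×1 = 353775.24 + 7998.24 + 347.91 = 362121.39
ΣP(2005)Q(2005) = 28660.65×12 + 556.05×12 + 274.42×1 = 343927.8 + 6672.6 + 274.42 = 350874.82
link = 362121.39/350874.82 = 1.032053
Chained index = 100 × 1.226568 × 1.032053 = 126.5883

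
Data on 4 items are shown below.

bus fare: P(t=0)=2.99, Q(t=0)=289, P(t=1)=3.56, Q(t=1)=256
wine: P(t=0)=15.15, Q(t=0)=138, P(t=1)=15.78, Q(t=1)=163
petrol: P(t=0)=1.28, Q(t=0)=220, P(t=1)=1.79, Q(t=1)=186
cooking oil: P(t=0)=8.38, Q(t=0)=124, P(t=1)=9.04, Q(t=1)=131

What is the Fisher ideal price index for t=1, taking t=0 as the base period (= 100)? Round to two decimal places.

109.91

Laspeyres component (base-period weights):
ΣP(t=1)Q(t=0) = 3.56×289 + 15.78×138 + 1.79×220 + 9.04×124 = 1028.84 + 2177.64 + 393.8 + 1120.96 = 4721.24
ΣP(t=0)Q(t=0) = 2.99×289 + 15.15×138 + 1.28×220 + 8.38×124 = 864.11 + 2090.7 + 281.6 + 1039.12 = 4275.53
L = 4721.24 / 4275.53 × 100 = 110.4247
Paasche component (current-period weights):
ΣP(t=1)Q(t=1) = 3.56×256 + 15.78×163 + 1.79×186 + 9.04×131 = 911.36 + 2572.14 + 332.94 + 1184.24 = 5000.68
ΣP(t=0)Q(t=1) = 2.99×256 + 15.15×163 + 1.28×186 + 8.38×131 = 765.44 + 2469.45 + 238.08 + 1097.78 = 4570.75
P = 5000.68 / 4570.75 × 100 = 109.4061
Fisher = √(L × P) = √(110.4247 × 109.4061) = 109.9142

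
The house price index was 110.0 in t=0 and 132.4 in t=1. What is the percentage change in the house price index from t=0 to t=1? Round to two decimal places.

Change = (132.4 − 110.0) / 110.0 × 100
       = 22.4 / 110.0 × 100 = 20.3636%

20.36%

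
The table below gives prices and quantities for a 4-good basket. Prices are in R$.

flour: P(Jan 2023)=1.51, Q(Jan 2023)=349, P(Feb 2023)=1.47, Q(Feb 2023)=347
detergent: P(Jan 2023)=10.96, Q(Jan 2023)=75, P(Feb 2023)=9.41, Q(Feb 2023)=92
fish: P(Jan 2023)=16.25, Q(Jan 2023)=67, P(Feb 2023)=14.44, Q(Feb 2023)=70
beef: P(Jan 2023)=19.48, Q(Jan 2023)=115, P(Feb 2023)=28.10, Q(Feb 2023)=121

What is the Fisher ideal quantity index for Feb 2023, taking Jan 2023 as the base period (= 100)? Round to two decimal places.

Laspeyres component (base-period weights):
ΣP(Jan 2023)Q(Feb 2023) = 1.51×347 + 10.96×92 + 16.25×70 + 19.48×121 = 523.97 + 1008.32 + 1137.5 + 2357.08 = 5026.87
ΣP(Jan 2023)Q(Jan 2023) = 1.51×349 + 10.96×75 + 16.25×67 + 19.48×115 = 526.99 + 822 + 1088.75 + 2240.2 = 4677.94
L = 5026.87 / 4677.94 × 100 = 107.4591
Paasche component (current-period weights):
ΣP(Feb 2023)Q(Feb 2023) = 1.47×347 + 9.41×92 + 14.44×70 + 28.10×121 = 510.09 + 865.72 + 1010.8 + 3400.1 = 5786.71
ΣP(Feb 2023)Q(Jan 2023) = 1.47×349 + 9.41×75 + 14.44×67 + 28.10×115 = 513.03 + 705.75 + 967.48 + 3231.5 = 5417.76
P = 5786.71 / 5417.76 × 100 = 106.8100
Fisher = √(L × P) = √(107.4591 × 106.8100) = 107.1340

107.13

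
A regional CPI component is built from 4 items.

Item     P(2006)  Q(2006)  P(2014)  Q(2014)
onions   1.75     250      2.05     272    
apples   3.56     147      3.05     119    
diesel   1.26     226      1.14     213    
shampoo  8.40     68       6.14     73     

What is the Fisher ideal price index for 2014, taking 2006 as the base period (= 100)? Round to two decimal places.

90.26

Laspeyres component (base-period weights):
ΣP(2014)Q(2006) = 2.05×250 + 3.05×147 + 1.14×226 + 6.14×68 = 512.5 + 448.35 + 257.64 + 417.52 = 1636.01
ΣP(2006)Q(2006) = 1.75×250 + 3.56×147 + 1.26×226 + 8.40×68 = 437.5 + 523.32 + 284.76 + 571.2 = 1816.78
L = 1636.01 / 1816.78 × 100 = 90.0500
Paasche component (current-period weights):
ΣP(2014)Q(2014) = 2.05×272 + 3.05×119 + 1.14×213 + 6.14×73 = 557.6 + 362.95 + 242.82 + 448.22 = 1611.59
ΣP(2006)Q(2014) = 1.75×272 + 3.56×119 + 1.26×213 + 8.40×73 = 476 + 423.64 + 268.38 + 613.2 = 1781.22
P = 1611.59 / 1781.22 × 100 = 90.4768
Fisher = √(L × P) = √(90.0500 × 90.4768) = 90.2631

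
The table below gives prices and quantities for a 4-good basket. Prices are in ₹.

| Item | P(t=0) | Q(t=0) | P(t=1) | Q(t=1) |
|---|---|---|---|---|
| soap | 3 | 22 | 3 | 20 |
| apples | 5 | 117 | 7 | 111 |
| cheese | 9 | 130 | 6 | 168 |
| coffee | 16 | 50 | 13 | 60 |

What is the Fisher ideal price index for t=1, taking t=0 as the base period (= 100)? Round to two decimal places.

Laspeyres component (base-period weights):
ΣP(t=1)Q(t=0) = 3×22 + 7×117 + 6×130 + 13×50 = 66 + 819 + 780 + 650 = 2315
ΣP(t=0)Q(t=0) = 3×22 + 5×117 + 9×130 + 16×50 = 66 + 585 + 1170 + 800 = 2621
L = 2315 / 2621 × 100 = 88.3251
Paasche component (current-period weights):
ΣP(t=1)Q(t=1) = 3×20 + 7×111 + 6×168 + 13×60 = 60 + 777 + 1008 + 780 = 2625
ΣP(t=0)Q(t=1) = 3×20 + 5×111 + 9×168 + 16×60 = 60 + 555 + 1512 + 960 = 3087
P = 2625 / 3087 × 100 = 85.0340
Fisher = √(L × P) = √(88.3251 × 85.0340) = 86.6639

86.66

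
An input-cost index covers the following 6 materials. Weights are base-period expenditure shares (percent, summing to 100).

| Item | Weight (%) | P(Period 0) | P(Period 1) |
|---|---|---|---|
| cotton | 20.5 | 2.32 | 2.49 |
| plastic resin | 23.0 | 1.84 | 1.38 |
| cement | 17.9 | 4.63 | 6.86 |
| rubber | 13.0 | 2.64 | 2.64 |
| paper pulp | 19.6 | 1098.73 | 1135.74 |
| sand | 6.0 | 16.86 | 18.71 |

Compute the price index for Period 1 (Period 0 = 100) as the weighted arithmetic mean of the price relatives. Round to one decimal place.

cotton: 20.5 × (2.49/2.32) = 20.5 × 1.073276 = 22.0022
plastic resin: 23.0 × (1.38/1.84) = 23.0 × 0.750000 = 17.2500
cement: 17.9 × (6.86/4.63) = 17.9 × 1.481641 = 26.5214
rubber: 13.0 × (2.64/2.64) = 13.0 × 1.000000 = 13.0000
paper pulp: 19.6 × (1135.74/1098.73) = 19.6 × 1.033684 = 20.2602
sand: 6.0 × (18.71/16.86) = 6.0 × 1.109727 = 6.6584
Index = Σ wᵢ·(p₁ᵢ/p₀ᵢ) = 22.0022 + 17.2500 + 26.5214 + 13.0000 + 20.2602 + 6.6584 = 105.6921

105.7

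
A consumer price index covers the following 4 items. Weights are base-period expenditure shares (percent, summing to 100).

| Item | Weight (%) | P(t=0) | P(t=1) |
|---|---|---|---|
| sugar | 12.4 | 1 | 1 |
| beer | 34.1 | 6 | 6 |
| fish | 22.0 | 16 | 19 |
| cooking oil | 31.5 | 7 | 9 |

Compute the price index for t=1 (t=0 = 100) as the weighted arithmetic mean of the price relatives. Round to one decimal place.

sugar: 12.4 × (1/1) = 12.4 × 1.000000 = 12.4000
beer: 34.1 × (6/6) = 34.1 × 1.000000 = 34.1000
fish: 22.0 × (19/16) = 22.0 × 1.187500 = 26.1250
cooking oil: 31.5 × (9/7) = 31.5 × 1.285714 = 40.5000
Index = Σ wᵢ·(p₁ᵢ/p₀ᵢ) = 12.4000 + 34.1000 + 26.1250 + 40.5000 = 113.1250

113.1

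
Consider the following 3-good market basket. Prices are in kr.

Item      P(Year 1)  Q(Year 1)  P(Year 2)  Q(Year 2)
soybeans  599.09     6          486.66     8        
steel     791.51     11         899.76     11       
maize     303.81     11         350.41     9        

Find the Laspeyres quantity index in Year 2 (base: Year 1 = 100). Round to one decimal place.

Laspeyres quantity index uses base-period prices as weights.
ΣP(Year 1)·Q(Year 2) = 599.09×8 + 791.51×11 + 303.81×9 = 4792.72 + 8706.61 + 2734.29 = 16233.62
ΣP(Year 1)·Q(Year 1) = 599.09×6 + 791.51×11 + 303.81×11 = 3594.54 + 8706.61 + 3341.91 = 15643.06
Index = 16233.62 / 15643.06 × 100 = 103.7752

103.8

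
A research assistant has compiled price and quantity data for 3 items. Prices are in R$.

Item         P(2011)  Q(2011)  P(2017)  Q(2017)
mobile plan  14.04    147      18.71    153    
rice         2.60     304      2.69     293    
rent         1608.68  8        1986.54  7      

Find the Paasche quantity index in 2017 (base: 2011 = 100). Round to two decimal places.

90.22

Paasche quantity index uses current-period prices as weights.
ΣP(2017)·Q(2017) = 18.71×153 + 2.69×293 + 1986.54×7 = 2862.63 + 788.17 + 13905.78 = 17556.58
ΣP(2017)·Q(2011) = 18.71×147 + 2.69×304 + 1986.54×8 = 2750.37 + 817.76 + 15892.32 = 19460.45
Index = 17556.58 / 19460.45 × 100 = 90.2167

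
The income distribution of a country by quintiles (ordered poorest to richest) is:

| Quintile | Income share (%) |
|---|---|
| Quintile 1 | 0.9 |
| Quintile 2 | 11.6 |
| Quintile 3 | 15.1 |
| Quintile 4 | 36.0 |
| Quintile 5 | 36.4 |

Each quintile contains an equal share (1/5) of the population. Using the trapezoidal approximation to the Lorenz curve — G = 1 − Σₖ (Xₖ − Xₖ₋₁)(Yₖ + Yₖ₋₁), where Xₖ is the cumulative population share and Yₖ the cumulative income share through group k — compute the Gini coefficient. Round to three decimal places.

0.382

Cumulative income shares Yₖ: 0.0090, 0.1250, 0.2760, 0.6360, 1.0000
Σ (Xₖ−Xₖ₋₁)(Yₖ+Yₖ₋₁) = (1/5)(0.0090+0.0000) + (1/5)(0.1250+0.0090) + (1/5)(0.2760+0.1250) + (1/5)(0.6360+0.2760) + (1/5)(1.0000+0.6360)
  = 0.0018 + 0.0268 + 0.0802 + 0.1824 + 0.3272 = 0.6184
G = 1 − 0.6184 = 0.3816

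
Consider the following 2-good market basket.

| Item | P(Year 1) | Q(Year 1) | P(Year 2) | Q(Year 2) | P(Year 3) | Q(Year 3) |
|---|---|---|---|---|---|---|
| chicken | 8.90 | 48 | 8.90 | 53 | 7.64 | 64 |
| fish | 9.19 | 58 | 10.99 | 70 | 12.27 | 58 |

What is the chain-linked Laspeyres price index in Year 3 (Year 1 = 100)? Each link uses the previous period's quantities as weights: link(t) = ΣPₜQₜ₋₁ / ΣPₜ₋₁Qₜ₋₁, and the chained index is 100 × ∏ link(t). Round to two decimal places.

Link Year 1→Year 2:
ΣP(Year 2)Q(Year 1) = 8.90×48 + 10.99×58 = 427.2 + 637.42 = 1064.62
ΣP(Year 1)Q(Year 1) = 8.90×48 + 9.19×58 = 427.2 + 533.02 = 960.22
link = 1064.62/960.22 = 1.108725
Link Year 2→Year 3:
ΣP(Year 3)Q(Year 2) = 7.64×53 + 12.27×70 = 404.92 + 858.9 = 1263.82
ΣP(Year 2)Q(Year 2) = 8.90×53 + 10.99×70 = 471.7 + 769.3 = 1241
link = 1263.82/1241 = 1.018388
Chained index = 100 × 1.108725 × 1.018388 = 112.9113

112.91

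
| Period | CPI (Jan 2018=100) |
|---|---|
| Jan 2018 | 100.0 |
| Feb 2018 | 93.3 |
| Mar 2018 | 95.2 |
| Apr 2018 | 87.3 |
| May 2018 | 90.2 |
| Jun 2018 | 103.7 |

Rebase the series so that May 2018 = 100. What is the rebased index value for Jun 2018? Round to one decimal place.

115.0

Rebased(Jun 2018) = 103.7 / 90.2 × 100 = 114.9667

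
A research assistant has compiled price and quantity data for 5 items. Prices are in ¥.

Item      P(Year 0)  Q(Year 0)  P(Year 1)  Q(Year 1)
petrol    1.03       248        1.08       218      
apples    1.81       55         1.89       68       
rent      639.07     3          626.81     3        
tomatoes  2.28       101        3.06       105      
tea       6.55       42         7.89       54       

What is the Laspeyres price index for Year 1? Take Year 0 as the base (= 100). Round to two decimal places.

Laspeyres price index uses base-period quantities as weights.
ΣP(Year 1)·Q(Year 0) = 1.08×248 + 1.89×55 + 626.81×3 + 3.06×101 + 7.89×42 = 267.84 + 103.95 + 1880.43 + 309.06 + 331.38 = 2892.66
ΣP(Year 0)·Q(Year 0) = 1.03×248 + 1.81×55 + 639.07×3 + 2.28×101 + 6.55×42 = 255.44 + 99.55 + 1917.21 + 230.28 + 275.1 = 2777.58
Index = 2892.66 / 2777.58 × 100 = 104.1432

104.14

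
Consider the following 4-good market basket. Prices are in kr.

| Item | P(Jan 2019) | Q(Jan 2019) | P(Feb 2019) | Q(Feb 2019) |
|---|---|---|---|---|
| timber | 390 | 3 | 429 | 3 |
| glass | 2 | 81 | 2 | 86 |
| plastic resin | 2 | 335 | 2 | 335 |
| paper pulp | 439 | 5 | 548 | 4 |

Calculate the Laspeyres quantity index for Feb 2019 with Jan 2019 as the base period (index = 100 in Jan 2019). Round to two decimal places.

Laspeyres quantity index uses base-period prices as weights.
ΣP(Jan 2019)·Q(Feb 2019) = 390×3 + 2×86 + 2×335 + 439×4 = 1170 + 172 + 670 + 1756 = 3768
ΣP(Jan 2019)·Q(Jan 2019) = 390×3 + 2×81 + 2×335 + 439×5 = 1170 + 162 + 670 + 2195 = 4197
Index = 3768 / 4197 × 100 = 89.7784

89.78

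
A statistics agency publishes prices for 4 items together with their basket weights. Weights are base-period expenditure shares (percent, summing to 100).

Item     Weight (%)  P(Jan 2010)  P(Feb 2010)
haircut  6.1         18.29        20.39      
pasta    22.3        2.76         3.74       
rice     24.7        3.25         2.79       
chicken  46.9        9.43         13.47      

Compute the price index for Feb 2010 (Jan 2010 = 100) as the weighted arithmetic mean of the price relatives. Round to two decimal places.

haircut: 6.1 × (20.39/18.29) = 6.1 × 1.114817 = 6.8004
pasta: 22.3 × (3.74/2.76) = 22.3 × 1.355072 = 30.2181
rice: 24.7 × (2.79/3.25) = 24.7 × 0.858462 = 21.2040
chicken: 46.9 × (13.47/9.43) = 46.9 × 1.428420 = 66.9929
Index = Σ wᵢ·(p₁ᵢ/p₀ᵢ) = 6.8004 + 30.2181 + 21.2040 + 66.9929 = 125.2154

125.22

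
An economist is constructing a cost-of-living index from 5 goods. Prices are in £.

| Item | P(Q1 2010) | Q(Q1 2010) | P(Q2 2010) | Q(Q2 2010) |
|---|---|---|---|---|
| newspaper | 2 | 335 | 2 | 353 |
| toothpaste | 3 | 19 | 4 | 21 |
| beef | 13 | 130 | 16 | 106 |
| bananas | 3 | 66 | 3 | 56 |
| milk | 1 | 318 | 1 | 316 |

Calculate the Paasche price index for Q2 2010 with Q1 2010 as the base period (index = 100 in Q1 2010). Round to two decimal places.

Paasche price index uses current-period quantities as weights.
ΣP(Q2 2010)·Q(Q2 2010) = 2×353 + 4×21 + 16×106 + 3×56 + 1×316 = 706 + 84 + 1696 + 168 + 316 = 2970
ΣP(Q1 2010)·Q(Q2 2010) = 2×353 + 3×21 + 13×106 + 3×56 + 1×316 = 706 + 63 + 1378 + 168 + 316 = 2631
Index = 2970 / 2631 × 100 = 112.8848

112.88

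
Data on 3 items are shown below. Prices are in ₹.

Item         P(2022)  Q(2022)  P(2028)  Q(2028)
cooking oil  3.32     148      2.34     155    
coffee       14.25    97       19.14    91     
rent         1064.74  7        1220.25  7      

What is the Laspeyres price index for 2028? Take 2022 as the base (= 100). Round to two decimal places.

Laspeyres price index uses base-period quantities as weights.
ΣP(2028)·Q(2022) = 2.34×148 + 19.14×97 + 1220.25×7 = 346.32 + 1856.58 + 8541.75 = 10744.65
ΣP(2022)·Q(2022) = 3.32×148 + 14.25×97 + 1064.74×7 = 491.36 + 1382.25 + 7453.18 = 9326.79
Index = 10744.65 / 9326.79 × 100 = 115.2020

115.20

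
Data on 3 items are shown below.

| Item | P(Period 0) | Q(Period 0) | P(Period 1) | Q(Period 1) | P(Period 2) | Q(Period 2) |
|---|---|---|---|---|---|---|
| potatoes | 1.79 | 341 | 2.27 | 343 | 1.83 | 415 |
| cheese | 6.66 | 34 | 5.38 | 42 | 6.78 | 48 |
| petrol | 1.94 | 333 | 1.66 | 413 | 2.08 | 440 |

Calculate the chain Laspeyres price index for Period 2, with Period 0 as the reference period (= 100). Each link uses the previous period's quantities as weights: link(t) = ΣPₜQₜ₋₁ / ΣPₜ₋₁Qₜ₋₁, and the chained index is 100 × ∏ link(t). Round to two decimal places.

Link Period 0→Period 1:
ΣP(Period 1)Q(Period 0) = 2.27×341 + 5.38×34 + 1.66×333 = 774.07 + 182.92 + 552.78 = 1509.77
ΣP(Period 0)Q(Period 0) = 1.79×341 + 6.66×34 + 1.94×333 = 610.39 + 226.44 + 646.02 = 1482.85
link = 1509.77/1482.85 = 1.018154
Link Period 1→Period 2:
ΣP(Period 2)Q(Period 1) = 1.83×343 + 6.78×42 + 2.08×413 = 627.69 + 284.76 + 859.04 = 1771.49
ΣP(Period 1)Q(Period 1) = 2.27×343 + 5.38×42 + 1.66×413 = 778.61 + 225.96 + 685.58 = 1690.15
link = 1771.49/1690.15 = 1.048126
Chained index = 100 × 1.018154 × 1.048126 = 106.7154

106.72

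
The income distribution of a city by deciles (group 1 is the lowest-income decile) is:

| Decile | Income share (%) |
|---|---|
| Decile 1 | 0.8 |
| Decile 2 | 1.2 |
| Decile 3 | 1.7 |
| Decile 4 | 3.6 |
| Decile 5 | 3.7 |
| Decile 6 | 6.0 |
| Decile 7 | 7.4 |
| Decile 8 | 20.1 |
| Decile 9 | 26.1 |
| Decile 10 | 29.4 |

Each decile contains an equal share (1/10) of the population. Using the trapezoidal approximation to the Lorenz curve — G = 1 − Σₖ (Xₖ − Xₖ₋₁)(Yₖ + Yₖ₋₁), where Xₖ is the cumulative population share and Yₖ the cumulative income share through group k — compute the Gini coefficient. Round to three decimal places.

0.537

Cumulative income shares Yₖ: 0.0080, 0.0200, 0.0370, 0.0730, 0.1100, 0.1700, 0.2440, 0.4450, 0.7060, 1.0000
Σ (Xₖ−Xₖ₋₁)(Yₖ+Yₖ₋₁) = (1/10)(0.0080+0.0000) + (1/10)(0.0200+0.0080) + (1/10)(0.0370+0.0200) + (1/10)(0.0730+0.0370) + (1/10)(0.1100+0.0730) + (1/10)(0.1700+0.1100) + (1/10)(0.2440+0.1700) + (1/10)(0.4450+0.2440) + (1/10)(0.7060+0.4450) + (1/10)(1.0000+0.7060)
  = 0.0008 + 0.0028 + 0.0057 + 0.0110 + 0.0183 + 0.0280 + 0.0414 + 0.0689 + 0.1151 + 0.1706 = 0.4626
G = 1 − 0.4626 = 0.5374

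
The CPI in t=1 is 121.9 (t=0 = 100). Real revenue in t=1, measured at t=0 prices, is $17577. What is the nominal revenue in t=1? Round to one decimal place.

Nominal = Real × (Index/100) = 17577 × (121.9/100)
        = 17577 × 1.219 = 21426.3630

21426.4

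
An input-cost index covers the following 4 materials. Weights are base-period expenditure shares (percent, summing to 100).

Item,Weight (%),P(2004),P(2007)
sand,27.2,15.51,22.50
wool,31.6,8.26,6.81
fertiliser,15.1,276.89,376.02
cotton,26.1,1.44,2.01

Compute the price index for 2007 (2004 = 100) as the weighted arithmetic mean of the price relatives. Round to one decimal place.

122.4

sand: 27.2 × (22.50/15.51) = 27.2 × 1.450677 = 39.4584
wool: 31.6 × (6.81/8.26) = 31.6 × 0.824455 = 26.0528
fertiliser: 15.1 × (376.02/276.89) = 15.1 × 1.358012 = 20.5060
cotton: 26.1 × (2.01/1.44) = 26.1 × 1.395833 = 36.4312
Index = Σ wᵢ·(p₁ᵢ/p₀ᵢ) = 39.4584 + 26.0528 + 20.5060 + 36.4312 = 122.4484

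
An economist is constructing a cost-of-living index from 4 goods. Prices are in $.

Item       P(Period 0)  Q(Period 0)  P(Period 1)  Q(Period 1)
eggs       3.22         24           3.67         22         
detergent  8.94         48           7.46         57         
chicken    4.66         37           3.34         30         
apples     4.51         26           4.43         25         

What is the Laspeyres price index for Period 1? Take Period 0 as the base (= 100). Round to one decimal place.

86.0

Laspeyres price index uses base-period quantities as weights.
ΣP(Period 1)·Q(Period 0) = 3.67×24 + 7.46×48 + 3.34×37 + 4.43×26 = 88.08 + 358.08 + 123.58 + 115.18 = 684.92
ΣP(Period 0)·Q(Period 0) = 3.22×24 + 8.94×48 + 4.66×37 + 4.51×26 = 77.28 + 429.12 + 172.42 + 117.26 = 796.08
Index = 684.92 / 796.08 × 100 = 86.0366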